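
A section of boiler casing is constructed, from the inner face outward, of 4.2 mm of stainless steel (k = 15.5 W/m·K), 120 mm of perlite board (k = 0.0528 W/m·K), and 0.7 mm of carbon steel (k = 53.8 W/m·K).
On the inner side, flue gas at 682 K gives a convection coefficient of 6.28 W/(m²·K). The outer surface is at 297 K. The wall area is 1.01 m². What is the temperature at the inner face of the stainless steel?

T ≈ 657 K

Series thermal resistances:
R_inner film = 1/(h_i·A) = 1/(6.28×1.01) = 0.1577 K/W
R_stainless steel = L/(kA) = 0.0042/(15.5×1.01) = 2.683×10^-4 K/W
R_perlite board = L/(kA) = 0.12/(0.0528×1.01) = 2.25 K/W
R_carbon steel = L/(kA) = 0.0007/(53.8×1.01) = 1.288×10^-5 K/W
R_total = 2.408 K/W;  Q = ΔT/R_total = 385/2.408 = 159.9 W
T_interface = T_inner − Q·ΣR(inner→interface) = 682 − 160×0.1577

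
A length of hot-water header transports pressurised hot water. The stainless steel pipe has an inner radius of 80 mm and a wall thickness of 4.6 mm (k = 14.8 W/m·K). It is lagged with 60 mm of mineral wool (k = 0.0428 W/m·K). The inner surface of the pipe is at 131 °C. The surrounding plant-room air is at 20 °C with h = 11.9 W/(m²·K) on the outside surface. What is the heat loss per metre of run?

Radial resistances (cylindrical: R_cond = ln(r_o/r_i)/(2πkL), R_conv = 1/(h·2πrL)):
R_stainless steel pipe wall = ln(84.6/80)/(2π×14.8×1) = 6.012×10^-4 K/W
R_mineral wool = ln(144.6/84.6)/(2π×0.0428×1) = 1.993 K/W
R_outer film = 1/(h_o·2πr_oL) = 1/(11.9×2π×0.1446×1) = 0.09249 K/W
R_total = 2.086 K/W
Q = ΔT/R_total = 111/2.086

q′ ≈ 53.2 W/m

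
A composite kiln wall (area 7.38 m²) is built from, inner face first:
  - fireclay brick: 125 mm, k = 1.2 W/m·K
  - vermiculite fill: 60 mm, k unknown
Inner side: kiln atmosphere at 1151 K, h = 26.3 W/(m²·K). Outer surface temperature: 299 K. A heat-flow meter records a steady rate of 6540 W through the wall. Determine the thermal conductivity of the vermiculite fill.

Thermal resistances in series:
R_inner film = 1/(h_i·A) = 1/(26.3×7.38) = 0.005152 K/W
R_fireclay brick = L/(kA) = 0.125/(1.2×7.38) = 0.01411 K/W
Sum of known resistances R_other = 0.01927 K/W
Total R = ΔT/Q = 852/6540 = 0.1303 K/W
R_vermiculite fill = R_total − R_other = 0.111 K/W
k = L/(R·A) = 0.06/(0.111×7.38)

k ≈ 0.0732 W/(m·K)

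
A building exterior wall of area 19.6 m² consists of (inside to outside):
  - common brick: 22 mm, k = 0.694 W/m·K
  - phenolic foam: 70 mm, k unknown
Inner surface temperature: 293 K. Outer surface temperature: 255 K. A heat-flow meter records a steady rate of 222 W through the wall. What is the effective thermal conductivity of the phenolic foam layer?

k ≈ 0.0211 W/(m·K)

Model the wall as resistances in series:
R_common brick = L/(kA) = 0.022/(0.694×19.6) = 0.001617 K/W
Sum of known resistances R_other = 0.001617 K/W
Total R = ΔT/Q = 38/222 = 0.1712 K/W
R_phenolic foam = R_total − R_other = 0.1696 K/W
k = L/(R·A) = 0.07/(0.1696×19.6)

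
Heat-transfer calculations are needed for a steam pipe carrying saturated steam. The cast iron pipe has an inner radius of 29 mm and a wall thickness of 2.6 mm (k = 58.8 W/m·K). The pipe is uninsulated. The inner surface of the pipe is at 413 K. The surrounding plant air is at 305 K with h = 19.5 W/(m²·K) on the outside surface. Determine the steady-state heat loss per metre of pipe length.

q′ ≈ 418 W/m

Per-layer cylindrical resistances, series-summed:
R_cast iron pipe wall = ln(31.6/29)/(2π×58.8×1) = 2.324×10^-4 K/W
R_outer film = 1/(h_o·2πr_oL) = 1/(19.5×2π×0.0316×1) = 0.2583 K/W
R_total = 0.2585 K/W
Q = ΔT/R_total = 108/0.2585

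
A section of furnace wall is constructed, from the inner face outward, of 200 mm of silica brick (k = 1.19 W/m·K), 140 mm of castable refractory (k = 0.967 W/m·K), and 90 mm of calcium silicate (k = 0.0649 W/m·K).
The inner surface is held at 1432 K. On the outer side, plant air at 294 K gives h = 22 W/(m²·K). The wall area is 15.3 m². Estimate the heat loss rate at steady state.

Treating each layer as a thermal resistance in series:
R_silica brick = L/(kA) = 0.2/(1.19×15.3) = 0.01098 K/W
R_castable refractory = L/(kA) = 0.14/(0.967×15.3) = 0.009463 K/W
R_calcium silicate = L/(kA) = 0.09/(0.0649×15.3) = 0.09064 K/W
R_outer film = 1/(h_o·A) = 1/(22×15.3) = 0.002971 K/W
R_total = 0.1141 K/W
Q = ΔT / R_total = 1138 / 0.1141

Q ≈ 9980 W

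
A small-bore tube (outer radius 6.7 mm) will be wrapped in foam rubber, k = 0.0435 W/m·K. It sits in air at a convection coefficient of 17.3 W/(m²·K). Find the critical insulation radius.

For a cylinder r_cr = k/h = 0.0435/17.3
r_cr = 2.51 mm; since the bare radius (6.7 mm) is above r_cr, any added insulation will reduce heat loss.

r_cr ≈ 2.51 mm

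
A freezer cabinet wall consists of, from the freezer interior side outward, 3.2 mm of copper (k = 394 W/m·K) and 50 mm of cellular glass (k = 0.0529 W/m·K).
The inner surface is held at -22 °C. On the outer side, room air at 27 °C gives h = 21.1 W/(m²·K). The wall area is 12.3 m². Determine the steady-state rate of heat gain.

Series thermal resistances:
R_copper = L/(kA) = 0.0032/(394×12.3) = 6.603×10^-7 K/W
R_cellular glass = L/(kA) = 0.05/(0.0529×12.3) = 0.07684 K/W
R_outer film = 1/(h_o·A) = 1/(21.1×12.3) = 0.003853 K/W
R_total = 0.0807 K/W
Q = ΔT / R_total = 49 / 0.0807

Q ≈ 607 W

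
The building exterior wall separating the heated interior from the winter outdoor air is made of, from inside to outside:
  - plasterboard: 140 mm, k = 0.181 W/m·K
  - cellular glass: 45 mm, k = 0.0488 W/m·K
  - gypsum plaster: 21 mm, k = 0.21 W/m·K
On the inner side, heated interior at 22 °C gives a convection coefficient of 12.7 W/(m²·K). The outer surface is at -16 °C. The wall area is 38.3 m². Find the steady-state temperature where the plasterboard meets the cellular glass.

Using the resistance-network approach (series):
R_inner film = 1/(h_i·A) = 1/(12.7×38.3) = 0.002056 K/W
R_plasterboard = L/(kA) = 0.14/(0.181×38.3) = 0.0202 K/W
R_cellular glass = L/(kA) = 0.045/(0.0488×38.3) = 0.02408 K/W
R_gypsum plaster = L/(kA) = 0.021/(0.21×38.3) = 0.002611 K/W
R_total = 0.04894 K/W;  Q = ΔT/R_total = 38/0.04894 = 776.5 W
T_interface = T_inner − Q·ΣR(inner→interface) = 22 − 776×0.02225

T ≈ 4.72 °C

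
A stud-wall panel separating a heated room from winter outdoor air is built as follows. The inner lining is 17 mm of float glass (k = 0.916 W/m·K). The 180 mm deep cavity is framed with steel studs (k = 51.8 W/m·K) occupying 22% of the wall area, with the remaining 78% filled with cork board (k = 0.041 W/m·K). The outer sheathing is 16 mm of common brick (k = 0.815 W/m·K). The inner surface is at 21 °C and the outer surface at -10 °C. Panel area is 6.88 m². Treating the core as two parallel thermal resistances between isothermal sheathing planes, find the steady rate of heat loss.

Sheathing layers in series; stud and cavity paths in parallel between them.
R_inner = 0.017/(0.916×6.88) = 0.002698 K/W
R_stud  = 0.18/(51.8×0.22×6.88) = 0.002296 K/W
R_cav   = 0.18/(0.041×0.78×6.88) = 0.8181 K/W
1/R_core = 1/R_stud + 1/R_cav → R_core = 0.002289 K/W
R_outer = 0.016/(0.815×6.88) = 0.002853 K/W
R_total = 0.00784 K/W
Q = ΔT/R_total = 31/0.00784

Q ≈ 3950 W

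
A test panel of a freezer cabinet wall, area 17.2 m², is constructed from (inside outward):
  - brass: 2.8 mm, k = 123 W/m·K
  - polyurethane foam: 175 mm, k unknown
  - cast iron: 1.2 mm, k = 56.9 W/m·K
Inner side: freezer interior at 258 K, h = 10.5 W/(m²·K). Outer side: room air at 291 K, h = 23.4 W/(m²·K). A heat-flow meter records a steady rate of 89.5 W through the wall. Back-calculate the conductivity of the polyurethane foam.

k ≈ 0.0282 W/(m·K)

Using the resistance-network approach (series):
R_inner film = 1/(h_i·A) = 1/(10.5×17.2) = 0.005537 K/W
R_brass = L/(kA) = 0.0028/(123×17.2) = 1.324×10^-6 K/W
R_cast iron = L/(kA) = 0.0012/(56.9×17.2) = 1.226×10^-6 K/W
R_outer film = 1/(h_o·A) = 1/(23.4×17.2) = 0.002485 K/W
Sum of known resistances R_other = 0.008024 K/W
Total R = ΔT/Q = 33/89.5 = 0.3687 K/W
R_polyurethane foam = R_total − R_other = 0.3607 K/W
k = L/(R·A) = 0.175/(0.3607×17.2)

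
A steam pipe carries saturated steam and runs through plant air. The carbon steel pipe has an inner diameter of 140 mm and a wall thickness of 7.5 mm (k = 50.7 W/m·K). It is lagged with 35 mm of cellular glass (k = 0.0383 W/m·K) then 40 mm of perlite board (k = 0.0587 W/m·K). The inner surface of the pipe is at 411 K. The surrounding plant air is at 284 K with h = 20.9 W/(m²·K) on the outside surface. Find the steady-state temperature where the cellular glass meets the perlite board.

Treating each annulus and film as a series resistance:
R_carbon steel pipe wall = ln(77.5/70)/(2π×50.7×1) = 3.195×10^-4 K/W
R_cellular glass = ln(112.5/77.5)/(2π×0.0383×1) = 1.549 K/W
R_perlite board = ln(152.5/112.5)/(2π×0.0587×1) = 0.8248 K/W
R_outer film = 1/(h_o·2πr_oL) = 1/(20.9×2π×0.1525×1) = 0.04993 K/W
R_total = 2.424 K/W
Q = ΔT/R_total = 127/2.424
Q = 52.4 W/m
T_interface = T_inner − Q·ΣR(inner→interface) = 411 − 52.4×1.549

T ≈ 330 K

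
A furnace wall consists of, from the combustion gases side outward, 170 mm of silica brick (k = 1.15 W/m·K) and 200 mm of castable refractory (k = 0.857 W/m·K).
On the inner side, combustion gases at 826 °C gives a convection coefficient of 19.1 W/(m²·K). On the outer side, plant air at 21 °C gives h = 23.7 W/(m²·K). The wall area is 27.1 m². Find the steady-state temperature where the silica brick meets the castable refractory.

Series thermal resistances:
R_inner film = 1/(h_i·A) = 1/(19.1×27.1) = 0.001932 K/W
R_silica brick = L/(kA) = 0.17/(1.15×27.1) = 0.005455 K/W
R_castable refractory = L/(kA) = 0.2/(0.857×27.1) = 0.008612 K/W
R_outer film = 1/(h_o·A) = 1/(23.7×27.1) = 0.001557 K/W
R_total = 0.01756 K/W;  Q = ΔT/R_total = 805/0.01756 = 45860 W
T_interface = T_inner − Q·ΣR(inner→interface) = 826 − 45900×0.007387

T ≈ 487 °C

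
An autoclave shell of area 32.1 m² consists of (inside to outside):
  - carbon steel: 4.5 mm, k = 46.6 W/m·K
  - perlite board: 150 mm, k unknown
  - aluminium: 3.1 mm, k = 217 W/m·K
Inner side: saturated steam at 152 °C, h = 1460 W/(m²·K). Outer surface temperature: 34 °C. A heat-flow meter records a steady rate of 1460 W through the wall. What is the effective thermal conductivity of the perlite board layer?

k ≈ 0.0578 W/(m·K)

Thermal resistances in series:
R_inner film = 1/(h_i·A) = 1/(1460×32.1) = 2.134×10^-5 K/W
R_carbon steel = L/(kA) = 0.0045/(46.6×32.1) = 3.008×10^-6 K/W
R_aluminium = L/(kA) = 0.0031/(217×32.1) = 4.45×10^-7 K/W
Sum of known resistances R_other = 2.479×10^-5 K/W
Total R = ΔT/Q = 118/1460 = 0.08082 K/W
R_perlite board = R_total − R_other = 0.0808 K/W
k = L/(R·A) = 0.15/(0.0808×32.1)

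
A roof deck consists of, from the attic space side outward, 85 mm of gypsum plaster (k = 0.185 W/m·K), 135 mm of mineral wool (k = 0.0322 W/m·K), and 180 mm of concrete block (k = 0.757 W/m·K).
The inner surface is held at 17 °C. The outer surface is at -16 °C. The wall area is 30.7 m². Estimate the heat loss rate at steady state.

Thermal resistances in series:
R_gypsum plaster = L/(kA) = 0.085/(0.185×30.7) = 0.01497 K/W
R_mineral wool = L/(kA) = 0.135/(0.0322×30.7) = 0.1366 K/W
R_concrete block = L/(kA) = 0.18/(0.757×30.7) = 0.007745 K/W
R_total = 0.1593 K/W
Q = ΔT / R_total = 33 / 0.1593

Q ≈ 207 W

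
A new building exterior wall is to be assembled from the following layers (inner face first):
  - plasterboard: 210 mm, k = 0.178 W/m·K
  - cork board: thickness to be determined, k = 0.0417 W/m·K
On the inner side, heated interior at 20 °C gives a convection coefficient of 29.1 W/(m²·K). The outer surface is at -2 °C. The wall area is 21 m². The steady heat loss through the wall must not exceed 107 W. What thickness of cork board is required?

Thermal resistances in series:
R_inner film = 1/(h_i·A) = 1/(29.1×21) = 0.001636 K/W
R_plasterboard = L/(kA) = 0.21/(0.178×21) = 0.05618 K/W
Sum of the known resistances R_other = 0.05782 K/W
Required total resistance R_tot = ΔT/Q_allow = 22/107 = 0.2056 K/W
R_cork board = R_tot − R_other = 0.1478 K/W
L = R·k·A = 0.1478×0.0417×21

L ≈ 129 mm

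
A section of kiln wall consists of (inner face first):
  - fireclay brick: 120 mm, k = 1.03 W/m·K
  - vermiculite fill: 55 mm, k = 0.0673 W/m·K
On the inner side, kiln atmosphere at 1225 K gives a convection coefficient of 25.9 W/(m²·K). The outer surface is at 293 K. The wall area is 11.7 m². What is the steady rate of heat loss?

Q ≈ 11200 W

Series thermal resistances:
R_inner film = 1/(h_i·A) = 1/(25.9×11.7) = 0.0033 K/W
R_fireclay brick = L/(kA) = 0.12/(1.03×11.7) = 0.009958 K/W
R_vermiculite fill = L/(kA) = 0.055/(0.0673×11.7) = 0.06985 K/W
R_total = 0.08311 K/W
Q = ΔT / R_total = 932 / 0.08311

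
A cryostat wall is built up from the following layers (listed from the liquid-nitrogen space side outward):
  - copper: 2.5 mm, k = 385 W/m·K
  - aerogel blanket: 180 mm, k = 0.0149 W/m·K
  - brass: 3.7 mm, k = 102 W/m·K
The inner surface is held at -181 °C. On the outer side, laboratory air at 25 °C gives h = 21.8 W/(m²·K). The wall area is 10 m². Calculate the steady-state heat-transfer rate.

Model the wall as resistances in series:
R_copper = L/(kA) = 0.0025/(385×10) = 6.494×10^-7 K/W
R_aerogel blanket = L/(kA) = 0.18/(0.0149×10) = 1.208 K/W
R_brass = L/(kA) = 0.0037/(102×10) = 3.627×10^-6 K/W
R_outer film = 1/(h_o·A) = 1/(21.8×10) = 0.004587 K/W
R_total = 1.213 K/W
Q = ΔT / R_total = 206 / 1.213

Q ≈ 170 W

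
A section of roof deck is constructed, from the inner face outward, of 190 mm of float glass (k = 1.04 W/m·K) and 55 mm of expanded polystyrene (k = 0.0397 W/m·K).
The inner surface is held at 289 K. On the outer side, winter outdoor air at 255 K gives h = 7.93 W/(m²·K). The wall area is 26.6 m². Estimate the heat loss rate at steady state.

Q ≈ 534 W

Treating each layer as a thermal resistance in series:
R_float glass = L/(kA) = 0.19/(1.04×26.6) = 0.006868 K/W
R_expanded polystyrene = L/(kA) = 0.055/(0.0397×26.6) = 0.05208 K/W
R_outer film = 1/(h_o·A) = 1/(7.93×26.6) = 0.004741 K/W
R_total = 0.06369 K/W
Q = ΔT / R_total = 34 / 0.06369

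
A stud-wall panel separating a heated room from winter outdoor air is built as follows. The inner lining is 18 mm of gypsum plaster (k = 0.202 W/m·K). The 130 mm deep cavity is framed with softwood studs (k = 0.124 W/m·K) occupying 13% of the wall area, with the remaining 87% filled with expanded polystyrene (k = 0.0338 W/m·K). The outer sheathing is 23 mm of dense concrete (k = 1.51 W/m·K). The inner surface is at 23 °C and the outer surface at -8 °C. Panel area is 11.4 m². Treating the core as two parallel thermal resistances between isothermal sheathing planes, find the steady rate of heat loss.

Sheathing layers in series; stud and cavity paths in parallel between them.
R_inner = 0.018/(0.202×11.4) = 0.007817 K/W
R_stud  = 0.13/(0.124×0.13×11.4) = 0.7074 K/W
R_cav   = 0.13/(0.0338×0.87×11.4) = 0.3878 K/W
1/R_core = 1/R_stud + 1/R_cav → R_core = 0.2505 K/W
R_outer = 0.023/(1.51×11.4) = 0.001336 K/W
R_total = 0.2596 K/W
Q = ΔT/R_total = 31/0.2596

Q ≈ 119 W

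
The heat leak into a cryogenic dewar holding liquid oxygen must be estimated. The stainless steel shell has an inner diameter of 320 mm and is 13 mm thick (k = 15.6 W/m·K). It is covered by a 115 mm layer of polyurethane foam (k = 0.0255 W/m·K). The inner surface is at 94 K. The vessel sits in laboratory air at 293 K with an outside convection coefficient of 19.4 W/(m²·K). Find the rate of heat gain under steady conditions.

For a spherical shell R = (1/r₁ − 1/r₂)/(4πk); film R = 1/(h·4πr²). In series:
R_stainless steel shell = (1/0.16 − 1/0.173)/(4π×15.6) = 0.002396 K/W
R_polyurethane foam = (1/0.173 − 1/0.288)/(4π×0.0255) = 7.203 K/W
R_outer film = 1/(h·4πr_o²) = 1/(19.4×4π×0.288²) = 0.04945 K/W
R_total = 7.255 K/W
Q = ΔT/R_total = 199/7.255

Q ≈ 27.4 W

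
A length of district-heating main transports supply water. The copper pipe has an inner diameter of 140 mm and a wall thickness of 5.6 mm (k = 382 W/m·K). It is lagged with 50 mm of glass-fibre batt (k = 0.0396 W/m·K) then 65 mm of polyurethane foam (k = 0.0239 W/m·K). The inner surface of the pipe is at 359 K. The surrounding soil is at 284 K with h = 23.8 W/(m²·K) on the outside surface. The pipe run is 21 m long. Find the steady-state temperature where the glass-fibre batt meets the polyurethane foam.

Per-layer cylindrical resistances, series-summed:
R_copper pipe wall = ln(75.6/70)/(2π×382×21) = 1.527×10^-6 K/W
R_glass-fibre batt = ln(125.6/75.6)/(2π×0.0396×21) = 0.09716 K/W
R_polyurethane foam = ln(190.6/125.6)/(2π×0.0239×21) = 0.1323 K/W
R_outer film = 1/(h_o·2πr_oL) = 1/(23.8×2π×0.1906×21) = 0.001671 K/W
R_total = 0.2311 K/W
Q = ΔT/R_total = 75/0.2311
Q = 325 W
T_interface = T_inner − Q·ΣR(inner→interface) = 359 − 325×0.09716

T ≈ 327 K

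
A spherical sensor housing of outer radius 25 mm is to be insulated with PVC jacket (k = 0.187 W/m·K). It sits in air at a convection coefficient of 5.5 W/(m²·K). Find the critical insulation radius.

For a sphere r_cr = 2k/h = 2×0.187/5.5
r_cr = 68 mm; since the bare radius (25 mm) is below r_cr, adding a thin layer of insulation will *increase* heat loss.

r_cr ≈ 68 mm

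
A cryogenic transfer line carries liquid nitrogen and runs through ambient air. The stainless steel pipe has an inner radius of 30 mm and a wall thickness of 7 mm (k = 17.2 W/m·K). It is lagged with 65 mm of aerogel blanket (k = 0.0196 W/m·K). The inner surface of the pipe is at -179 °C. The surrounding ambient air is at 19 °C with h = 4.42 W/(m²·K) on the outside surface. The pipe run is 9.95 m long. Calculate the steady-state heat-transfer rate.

Q ≈ 229 W

Treating each annulus and film as a series resistance:
R_stainless steel pipe wall = ln(37/30)/(2π×17.2×9.95) = 1.95×10^-4 K/W
R_aerogel blanket = ln(102/37)/(2π×0.0196×9.95) = 0.8276 K/W
R_outer film = 1/(h_o·2πr_oL) = 1/(4.42×2π×0.102×9.95) = 0.03548 K/W
R_total = 0.8632 K/W
Q = ΔT/R_total = 198/0.8632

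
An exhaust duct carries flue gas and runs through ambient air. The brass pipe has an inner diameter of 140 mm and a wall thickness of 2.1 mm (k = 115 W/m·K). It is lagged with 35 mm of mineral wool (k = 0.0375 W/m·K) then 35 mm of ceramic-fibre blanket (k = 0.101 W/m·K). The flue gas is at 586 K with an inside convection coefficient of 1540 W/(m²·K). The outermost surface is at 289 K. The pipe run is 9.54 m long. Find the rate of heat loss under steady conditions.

Treating each annulus and film as a series resistance:
R_inner film = 1/(h_i·2πr₁L) = 1/(1540×2π×0.07×9.54) = 1.548×10^-4 K/W
R_brass pipe wall = ln(72.1/70)/(2π×115×9.54) = 4.288×10^-6 K/W
R_mineral wool = ln(107.1/72.1)/(2π×0.0375×9.54) = 0.176 K/W
R_ceramic-fibre blanket = ln(142.1/107.1)/(2π×0.101×9.54) = 0.04671 K/W
R_total = 0.2229 K/W
Q = ΔT/R_total = 297/0.2229

Q ≈ 1330 W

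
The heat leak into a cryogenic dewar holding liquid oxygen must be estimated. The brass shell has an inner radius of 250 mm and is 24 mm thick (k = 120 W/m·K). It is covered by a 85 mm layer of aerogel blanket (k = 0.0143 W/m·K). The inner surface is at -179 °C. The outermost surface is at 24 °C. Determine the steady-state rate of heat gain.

Q ≈ 42.2 W

Radial (spherical) resistances in series:
R_brass shell = (1/0.25 − 1/0.274)/(4π×120) = 2.323×10^-4 K/W
R_aerogel blanket = (1/0.274 − 1/0.359)/(4π×0.0143) = 4.809 K/W
R_total = 4.809 K/W
Q = ΔT/R_total = 203/4.809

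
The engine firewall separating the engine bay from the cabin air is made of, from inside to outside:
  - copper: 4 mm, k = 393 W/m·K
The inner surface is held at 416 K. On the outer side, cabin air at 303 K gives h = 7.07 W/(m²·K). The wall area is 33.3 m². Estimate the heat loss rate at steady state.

Q ≈ 26600 W

Model the wall as resistances in series:
R_copper = L/(kA) = 0.004/(393×33.3) = 3.056×10^-7 K/W
R_outer film = 1/(h_o·A) = 1/(7.07×33.3) = 0.004248 K/W
R_total = 0.004248 K/W
Q = ΔT / R_total = 113 / 0.004248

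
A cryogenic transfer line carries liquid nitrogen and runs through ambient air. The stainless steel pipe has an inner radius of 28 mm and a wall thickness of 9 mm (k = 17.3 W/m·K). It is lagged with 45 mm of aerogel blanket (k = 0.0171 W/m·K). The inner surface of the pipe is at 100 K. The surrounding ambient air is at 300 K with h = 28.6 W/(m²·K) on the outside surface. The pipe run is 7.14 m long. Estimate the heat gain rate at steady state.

Treating each annulus and film as a series resistance:
R_stainless steel pipe wall = ln(37/28)/(2π×17.3×7.14) = 3.591×10^-4 K/W
R_aerogel blanket = ln(82/37)/(2π×0.0171×7.14) = 1.037 K/W
R_outer film = 1/(h_o·2πr_oL) = 1/(28.6×2π×0.082×7.14) = 0.009505 K/W
R_total = 1.047 K/W
Q = ΔT/R_total = 200/1.047

Q ≈ 191 W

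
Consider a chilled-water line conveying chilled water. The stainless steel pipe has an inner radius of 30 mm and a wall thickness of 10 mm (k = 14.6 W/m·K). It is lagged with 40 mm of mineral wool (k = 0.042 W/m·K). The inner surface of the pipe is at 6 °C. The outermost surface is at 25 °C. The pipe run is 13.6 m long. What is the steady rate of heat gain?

Per-layer cylindrical resistances, series-summed:
R_stainless steel pipe wall = ln(40/30)/(2π×14.6×13.6) = 2.306×10^-4 K/W
R_mineral wool = ln(80/40)/(2π×0.042×13.6) = 0.1931 K/W
R_total = 0.1934 K/W
Q = ΔT/R_total = 19/0.1934

Q ≈ 98.3 W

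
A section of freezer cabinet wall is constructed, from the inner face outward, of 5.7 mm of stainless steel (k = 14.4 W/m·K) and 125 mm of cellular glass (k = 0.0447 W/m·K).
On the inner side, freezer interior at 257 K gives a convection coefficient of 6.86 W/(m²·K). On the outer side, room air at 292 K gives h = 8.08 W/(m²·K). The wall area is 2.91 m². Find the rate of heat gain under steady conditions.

Q ≈ 33.2 W

Treating each layer as a thermal resistance in series:
R_inner film = 1/(h_i·A) = 1/(6.86×2.91) = 0.05009 K/W
R_stainless steel = L/(kA) = 0.0057/(14.4×2.91) = 1.36×10^-4 K/W
R_cellular glass = L/(kA) = 0.125/(0.0447×2.91) = 0.961 K/W
R_outer film = 1/(h_o·A) = 1/(8.08×2.91) = 0.04253 K/W
R_total = 1.054 K/W
Q = ΔT / R_total = 35 / 1.054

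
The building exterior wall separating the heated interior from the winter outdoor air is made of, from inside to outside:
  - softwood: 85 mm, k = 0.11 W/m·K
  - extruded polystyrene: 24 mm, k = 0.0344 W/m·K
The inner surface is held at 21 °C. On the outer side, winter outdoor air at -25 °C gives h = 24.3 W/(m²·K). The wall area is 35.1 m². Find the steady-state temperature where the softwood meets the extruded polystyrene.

T ≈ -2.52 °C

Model the wall as resistances in series:
R_softwood = L/(kA) = 0.085/(0.11×35.1) = 0.02202 K/W
R_extruded polystyrene = L/(kA) = 0.024/(0.0344×35.1) = 0.01988 K/W
R_outer film = 1/(h_o·A) = 1/(24.3×35.1) = 0.001172 K/W
R_total = 0.04306 K/W;  Q = ΔT/R_total = 46/0.04306 = 1068 W
T_interface = T_inner − Q·ΣR(inner→interface) = 21 − 1070×0.02202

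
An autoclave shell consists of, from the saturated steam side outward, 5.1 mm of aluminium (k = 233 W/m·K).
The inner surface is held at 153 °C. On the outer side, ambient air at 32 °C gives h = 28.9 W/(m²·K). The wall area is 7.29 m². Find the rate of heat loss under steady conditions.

Series thermal resistances:
R_aluminium = L/(kA) = 0.0051/(233×7.29) = 3.003×10^-6 K/W
R_outer film = 1/(h_o·A) = 1/(28.9×7.29) = 0.004747 K/W
R_total = 0.00475 K/W
Q = ΔT / R_total = 121 / 0.00475

Q ≈ 25500 W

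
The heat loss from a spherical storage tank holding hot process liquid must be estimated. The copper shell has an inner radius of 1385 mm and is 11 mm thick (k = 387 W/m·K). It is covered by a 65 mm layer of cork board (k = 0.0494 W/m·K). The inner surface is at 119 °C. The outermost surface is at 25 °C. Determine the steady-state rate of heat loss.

For a spherical shell R = (1/r₁ − 1/r₂)/(4πk); film R = 1/(h·4πr²). In series:
R_copper shell = (1/1.385 − 1/1.396)/(4π×387) = 1.17×10^-6 K/W
R_cork board = (1/1.396 − 1/1.461)/(4π×0.0494) = 0.05134 K/W
R_total = 0.05134 K/W
Q = ΔT/R_total = 94/0.05134

Q ≈ 1830 W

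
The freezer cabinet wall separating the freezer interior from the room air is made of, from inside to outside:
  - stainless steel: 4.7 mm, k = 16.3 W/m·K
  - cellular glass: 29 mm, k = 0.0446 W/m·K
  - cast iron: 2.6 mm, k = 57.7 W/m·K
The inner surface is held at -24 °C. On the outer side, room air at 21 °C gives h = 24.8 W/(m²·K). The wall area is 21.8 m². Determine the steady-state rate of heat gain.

Q ≈ 1420 W

Treating each layer as a thermal resistance in series:
R_stainless steel = L/(kA) = 0.0047/(16.3×21.8) = 1.323×10^-5 K/W
R_cellular glass = L/(kA) = 0.029/(0.0446×21.8) = 0.02983 K/W
R_cast iron = L/(kA) = 0.0026/(57.7×21.8) = 2.067×10^-6 K/W
R_outer film = 1/(h_o·A) = 1/(24.8×21.8) = 0.00185 K/W
R_total = 0.03169 K/W
Q = ΔT / R_total = 45 / 0.03169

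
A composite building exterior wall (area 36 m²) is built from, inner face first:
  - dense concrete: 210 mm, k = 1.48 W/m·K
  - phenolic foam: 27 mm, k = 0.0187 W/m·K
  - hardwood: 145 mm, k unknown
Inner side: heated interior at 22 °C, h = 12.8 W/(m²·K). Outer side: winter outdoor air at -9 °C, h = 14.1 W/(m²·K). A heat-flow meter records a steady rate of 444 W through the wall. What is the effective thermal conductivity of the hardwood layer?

k ≈ 0.186 W/(m·K)

Thermal resistances in series:
R_inner film = 1/(h_i·A) = 1/(12.8×36) = 0.00217 K/W
R_dense concrete = L/(kA) = 0.21/(1.48×36) = 0.003941 K/W
R_phenolic foam = L/(kA) = 0.027/(0.0187×36) = 0.04011 K/W
R_outer film = 1/(h_o·A) = 1/(14.1×36) = 0.00197 K/W
Sum of known resistances R_other = 0.04819 K/W
Total R = ΔT/Q = 31/444 = 0.06982 K/W
R_hardwood = R_total − R_other = 0.02163 K/W
k = L/(R·A) = 0.145/(0.02163×36)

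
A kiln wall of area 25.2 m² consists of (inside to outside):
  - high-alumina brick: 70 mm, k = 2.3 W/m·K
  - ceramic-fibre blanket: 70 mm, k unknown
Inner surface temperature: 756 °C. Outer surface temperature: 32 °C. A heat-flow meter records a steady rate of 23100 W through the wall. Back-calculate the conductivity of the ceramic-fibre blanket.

k ≈ 0.0922 W/(m·K)

Using the resistance-network approach (series):
R_high-alumina brick = L/(kA) = 0.07/(2.3×25.2) = 0.001208 K/W
Sum of known resistances R_other = 0.001208 K/W
Total R = ΔT/Q = 724/23100 = 0.03134 K/W
R_ceramic-fibre blanket = R_total − R_other = 0.03013 K/W
k = L/(R·A) = 0.07/(0.03013×25.2)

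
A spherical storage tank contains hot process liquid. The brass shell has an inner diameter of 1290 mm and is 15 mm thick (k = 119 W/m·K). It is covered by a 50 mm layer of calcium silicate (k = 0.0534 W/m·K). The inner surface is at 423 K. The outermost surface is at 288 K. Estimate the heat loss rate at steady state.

Q ≈ 849 W

For a spherical shell R = (1/r₁ − 1/r₂)/(4πk); film R = 1/(h·4πr²). In series:
R_brass shell = (1/0.645 − 1/0.66)/(4π×119) = 2.356×10^-5 K/W
R_calcium silicate = (1/0.66 − 1/0.71)/(4π×0.0534) = 0.159 K/W
R_total = 0.159 K/W
Q = ΔT/R_total = 135/0.159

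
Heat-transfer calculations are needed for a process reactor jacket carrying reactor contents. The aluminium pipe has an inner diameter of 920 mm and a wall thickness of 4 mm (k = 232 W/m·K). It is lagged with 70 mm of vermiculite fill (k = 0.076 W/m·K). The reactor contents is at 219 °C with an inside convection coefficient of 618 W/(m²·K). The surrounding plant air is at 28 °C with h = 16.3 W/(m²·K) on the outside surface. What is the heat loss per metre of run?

q′ ≈ 610 W/m

For a radial system each layer contributes R = ln(r_out/r_in)/(2πkL); films add R = 1/(hA).
R_inner film = 1/(h_i·2πr₁L) = 1/(618×2π×0.46×1) = 5.599×10^-4 K/W
R_aluminium pipe wall = ln(464/460)/(2π×232×1) = 5.94×10^-6 K/W
R_vermiculite fill = ln(534/464)/(2π×0.076×1) = 0.2943 K/W
R_outer film = 1/(h_o·2πr_oL) = 1/(16.3×2π×0.534×1) = 0.01828 K/W
R_total = 0.3131 K/W
Q = ΔT/R_total = 191/0.3131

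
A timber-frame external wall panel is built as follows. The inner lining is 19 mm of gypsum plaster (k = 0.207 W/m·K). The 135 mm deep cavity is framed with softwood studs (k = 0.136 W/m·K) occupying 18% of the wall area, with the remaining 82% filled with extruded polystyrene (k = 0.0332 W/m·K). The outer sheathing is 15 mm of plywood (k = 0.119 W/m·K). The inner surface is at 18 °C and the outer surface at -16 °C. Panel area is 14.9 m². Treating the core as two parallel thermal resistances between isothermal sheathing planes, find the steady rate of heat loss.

Q ≈ 179 W

Sheathing layers in series; stud and cavity paths in parallel between them.
R_inner = 0.019/(0.207×14.9) = 0.00616 K/W
R_stud  = 0.135/(0.136×0.18×14.9) = 0.3701 K/W
R_cav   = 0.135/(0.0332×0.82×14.9) = 0.3328 K/W
1/R_core = 1/R_stud + 1/R_cav → R_core = 0.1752 K/W
R_outer = 0.015/(0.119×14.9) = 0.00846 K/W
R_total = 0.1899 K/W
Q = ΔT/R_total = 34/0.1899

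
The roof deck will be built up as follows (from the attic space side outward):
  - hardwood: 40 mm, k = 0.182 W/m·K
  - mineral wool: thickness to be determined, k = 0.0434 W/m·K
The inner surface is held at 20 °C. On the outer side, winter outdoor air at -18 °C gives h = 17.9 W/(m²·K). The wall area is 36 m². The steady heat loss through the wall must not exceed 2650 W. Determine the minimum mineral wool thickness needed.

L ≈ 10.4 mm

Treating each layer as a thermal resistance in series:
R_hardwood = L/(kA) = 0.04/(0.182×36) = 0.006105 K/W
R_outer film = 1/(h_o·A) = 1/(17.9×36) = 0.001552 K/W
Sum of the known resistances R_other = 0.007657 K/W
Required total resistance R_tot = ΔT/Q_allow = 38/2650 = 0.01434 K/W
R_mineral wool = R_tot − R_other = 0.006683 K/W
L = R·k·A = 0.006683×0.0434×36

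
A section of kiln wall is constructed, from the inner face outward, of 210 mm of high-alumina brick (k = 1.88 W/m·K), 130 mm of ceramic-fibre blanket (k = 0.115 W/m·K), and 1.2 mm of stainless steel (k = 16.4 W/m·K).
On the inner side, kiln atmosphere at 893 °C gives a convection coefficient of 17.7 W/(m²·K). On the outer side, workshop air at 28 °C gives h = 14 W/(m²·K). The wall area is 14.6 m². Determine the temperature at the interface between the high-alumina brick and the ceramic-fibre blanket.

T ≈ 787 °C

Thermal resistances in series:
R_inner film = 1/(h_i·A) = 1/(17.7×14.6) = 0.00387 K/W
R_high-alumina brick = L/(kA) = 0.21/(1.88×14.6) = 0.007651 K/W
R_ceramic-fibre blanket = L/(kA) = 0.13/(0.115×14.6) = 0.07743 K/W
R_stainless steel = L/(kA) = 0.0012/(16.4×14.6) = 5.012×10^-6 K/W
R_outer film = 1/(h_o·A) = 1/(14×14.6) = 0.004892 K/W
R_total = 0.09384 K/W;  Q = ΔT/R_total = 865/0.09384 = 9217 W
T_interface = T_inner − Q·ΣR(inner→interface) = 893 − 9220×0.01152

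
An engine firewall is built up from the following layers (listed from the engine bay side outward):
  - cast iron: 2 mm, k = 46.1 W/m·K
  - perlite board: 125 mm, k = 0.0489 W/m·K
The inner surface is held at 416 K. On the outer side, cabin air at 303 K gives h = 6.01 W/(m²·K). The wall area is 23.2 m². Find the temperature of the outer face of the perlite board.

T ≈ 310 K

Series thermal resistances:
R_cast iron = L/(kA) = 0.002/(46.1×23.2) = 1.87×10^-6 K/W
R_perlite board = L/(kA) = 0.125/(0.0489×23.2) = 0.1102 K/W
R_outer film = 1/(h_o·A) = 1/(6.01×23.2) = 0.007172 K/W
R_total = 0.1174 K/W;  Q = ΔT/R_total = 113/0.1174 = 962.9 W
T_interface = T_inner − Q·ΣR(inner→interface) = 416 − 963×0.1102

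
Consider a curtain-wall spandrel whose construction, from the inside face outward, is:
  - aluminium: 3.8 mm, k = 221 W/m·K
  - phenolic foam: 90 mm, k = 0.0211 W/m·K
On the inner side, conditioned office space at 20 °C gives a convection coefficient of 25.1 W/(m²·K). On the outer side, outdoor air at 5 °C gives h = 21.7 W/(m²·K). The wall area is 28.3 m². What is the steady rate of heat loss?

Q ≈ 97.6 W

Series thermal resistances:
R_inner film = 1/(h_i·A) = 1/(25.1×28.3) = 0.001408 K/W
R_aluminium = L/(kA) = 0.0038/(221×28.3) = 6.076×10^-7 K/W
R_phenolic foam = L/(kA) = 0.09/(0.0211×28.3) = 0.1507 K/W
R_outer film = 1/(h_o·A) = 1/(21.7×28.3) = 0.001628 K/W
R_total = 0.1538 K/W
Q = ΔT / R_total = 15 / 0.1538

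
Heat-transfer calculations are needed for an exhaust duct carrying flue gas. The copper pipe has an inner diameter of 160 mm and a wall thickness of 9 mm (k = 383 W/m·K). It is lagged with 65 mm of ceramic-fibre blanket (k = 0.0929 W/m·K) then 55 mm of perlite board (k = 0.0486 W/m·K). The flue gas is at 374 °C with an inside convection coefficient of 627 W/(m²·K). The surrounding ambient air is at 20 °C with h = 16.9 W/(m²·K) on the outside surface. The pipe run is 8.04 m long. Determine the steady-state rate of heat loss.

For a radial system each layer contributes R = ln(r_out/r_in)/(2πkL); films add R = 1/(hA).
R_inner film = 1/(h_i·2πr₁L) = 1/(627×2π×0.08×8.04) = 3.946×10^-4 K/W
R_copper pipe wall = ln(89/80)/(2π×383×8.04) = 5.51×10^-6 K/W
R_ceramic-fibre blanket = ln(154/89)/(2π×0.0929×8.04) = 0.1168 K/W
R_perlite board = ln(209/154)/(2π×0.0486×8.04) = 0.1244 K/W
R_outer film = 1/(h_o·2πr_oL) = 1/(16.9×2π×0.209×8.04) = 0.005604 K/W
R_total = 0.2472 K/W
Q = ΔT/R_total = 354/0.2472

Q ≈ 1430 W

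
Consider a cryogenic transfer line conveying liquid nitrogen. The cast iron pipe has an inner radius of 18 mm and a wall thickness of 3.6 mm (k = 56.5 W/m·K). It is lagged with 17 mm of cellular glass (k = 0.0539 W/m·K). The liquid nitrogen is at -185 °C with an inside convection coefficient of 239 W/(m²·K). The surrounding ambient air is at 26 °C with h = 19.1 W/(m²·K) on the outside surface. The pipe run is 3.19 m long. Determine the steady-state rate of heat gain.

Radial resistances (cylindrical: R_cond = ln(r_o/r_i)/(2πkL), R_conv = 1/(h·2πrL)):
R_inner film = 1/(h_i·2πr₁L) = 1/(239×2π×0.018×3.19) = 0.0116 K/W
R_cast iron pipe wall = ln(21.6/18)/(2π×56.5×3.19) = 1.61×10^-4 K/W
R_cellular glass = ln(38.6/21.6)/(2π×0.0539×3.19) = 0.5374 K/W
R_outer film = 1/(h_o·2πr_oL) = 1/(19.1×2π×0.0386×3.19) = 0.06767 K/W
R_total = 0.6168 K/W
Q = ΔT/R_total = 211/0.6168

Q ≈ 342 W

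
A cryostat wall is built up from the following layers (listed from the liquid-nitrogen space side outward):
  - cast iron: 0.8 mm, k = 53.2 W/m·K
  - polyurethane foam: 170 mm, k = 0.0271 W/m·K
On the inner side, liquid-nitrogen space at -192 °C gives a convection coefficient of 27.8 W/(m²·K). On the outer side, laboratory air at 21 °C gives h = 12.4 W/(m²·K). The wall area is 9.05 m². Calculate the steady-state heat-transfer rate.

Thermal resistances in series:
R_inner film = 1/(h_i·A) = 1/(27.8×9.05) = 0.003975 K/W
R_cast iron = L/(kA) = 0.0008/(53.2×9.05) = 1.662×10^-6 K/W
R_polyurethane foam = L/(kA) = 0.17/(0.0271×9.05) = 0.6932 K/W
R_outer film = 1/(h_o·A) = 1/(12.4×9.05) = 0.008911 K/W
R_total = 0.706 K/W
Q = ΔT / R_total = 213 / 0.706

Q ≈ 302 W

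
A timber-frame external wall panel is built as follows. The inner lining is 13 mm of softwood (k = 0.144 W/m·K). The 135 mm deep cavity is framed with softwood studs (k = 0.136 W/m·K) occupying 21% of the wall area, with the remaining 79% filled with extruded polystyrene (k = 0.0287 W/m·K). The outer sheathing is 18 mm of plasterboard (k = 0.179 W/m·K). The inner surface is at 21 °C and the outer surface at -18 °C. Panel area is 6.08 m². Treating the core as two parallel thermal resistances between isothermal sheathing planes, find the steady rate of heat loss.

Sheathing layers in series; stud and cavity paths in parallel between them.
R_inner = 0.013/(0.144×6.08) = 0.01485 K/W
R_stud  = 0.135/(0.136×0.21×6.08) = 0.7774 K/W
R_cav   = 0.135/(0.0287×0.79×6.08) = 0.9793 K/W
1/R_core = 1/R_stud + 1/R_cav → R_core = 0.4334 K/W
R_outer = 0.018/(0.179×6.08) = 0.01654 K/W
R_total = 0.4648 K/W
Q = ΔT/R_total = 39/0.4648

Q ≈ 83.9 W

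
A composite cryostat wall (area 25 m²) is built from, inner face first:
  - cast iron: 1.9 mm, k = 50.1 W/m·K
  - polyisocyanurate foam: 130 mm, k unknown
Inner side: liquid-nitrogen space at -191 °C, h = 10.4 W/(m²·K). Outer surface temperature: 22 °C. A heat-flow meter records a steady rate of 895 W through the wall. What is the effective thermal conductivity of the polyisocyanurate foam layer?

k ≈ 0.0222 W/(m·K)

Using the resistance-network approach (series):
R_inner film = 1/(h_i·A) = 1/(10.4×25) = 0.003846 K/W
R_cast iron = L/(kA) = 0.0019/(50.1×25) = 1.517×10^-6 K/W
Sum of known resistances R_other = 0.003848 K/W
Total R = ΔT/Q = 213/895 = 0.238 K/W
R_polyisocyanurate foam = R_total − R_other = 0.2341 K/W
k = L/(R·A) = 0.13/(0.2341×25)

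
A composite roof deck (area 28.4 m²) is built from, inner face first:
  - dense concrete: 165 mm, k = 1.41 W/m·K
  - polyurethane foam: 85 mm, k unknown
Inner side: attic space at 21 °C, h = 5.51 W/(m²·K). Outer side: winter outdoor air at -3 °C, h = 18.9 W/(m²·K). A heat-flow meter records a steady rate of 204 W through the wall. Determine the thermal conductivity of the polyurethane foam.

k ≈ 0.0284 W/(m·K)

Series thermal resistances:
R_inner film = 1/(h_i·A) = 1/(5.51×28.4) = 0.00639 K/W
R_dense concrete = L/(kA) = 0.165/(1.41×28.4) = 0.00412 K/W
R_outer film = 1/(h_o·A) = 1/(18.9×28.4) = 0.001863 K/W
Sum of known resistances R_other = 0.01237 K/W
Total R = ΔT/Q = 24/204 = 0.1176 K/W
R_polyurethane foam = R_total − R_other = 0.1053 K/W
k = L/(R·A) = 0.085/(0.1053×28.4)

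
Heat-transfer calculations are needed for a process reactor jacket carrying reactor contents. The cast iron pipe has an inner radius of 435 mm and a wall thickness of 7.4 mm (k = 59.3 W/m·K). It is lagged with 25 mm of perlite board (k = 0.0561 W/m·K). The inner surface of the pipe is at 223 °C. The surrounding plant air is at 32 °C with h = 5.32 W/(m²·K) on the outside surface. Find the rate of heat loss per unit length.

Treating each annulus and film as a series resistance:
R_cast iron pipe wall = ln(442.4/435)/(2π×59.3×1) = 4.527×10^-5 K/W
R_perlite board = ln(467.4/442.4)/(2π×0.0561×1) = 0.156 K/W
R_outer film = 1/(h_o·2πr_oL) = 1/(5.32×2π×0.4674×1) = 0.06401 K/W
R_total = 0.22 K/W
Q = ΔT/R_total = 191/0.22

q′ ≈ 868 W/m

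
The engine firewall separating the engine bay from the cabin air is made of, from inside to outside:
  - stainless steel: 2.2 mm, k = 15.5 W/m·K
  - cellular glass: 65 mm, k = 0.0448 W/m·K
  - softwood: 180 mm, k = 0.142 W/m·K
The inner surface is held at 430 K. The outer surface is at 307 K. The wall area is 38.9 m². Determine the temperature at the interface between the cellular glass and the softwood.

Series thermal resistances:
R_stainless steel = L/(kA) = 0.0022/(15.5×38.9) = 3.649×10^-6 K/W
R_cellular glass = L/(kA) = 0.065/(0.0448×38.9) = 0.0373 K/W
R_softwood = L/(kA) = 0.18/(0.142×38.9) = 0.03259 K/W
R_total = 0.06989 K/W;  Q = ΔT/R_total = 123/0.06989 = 1760 W
T_interface = T_inner − Q·ΣR(inner→interface) = 430 − 1760×0.0373

T ≈ 364 K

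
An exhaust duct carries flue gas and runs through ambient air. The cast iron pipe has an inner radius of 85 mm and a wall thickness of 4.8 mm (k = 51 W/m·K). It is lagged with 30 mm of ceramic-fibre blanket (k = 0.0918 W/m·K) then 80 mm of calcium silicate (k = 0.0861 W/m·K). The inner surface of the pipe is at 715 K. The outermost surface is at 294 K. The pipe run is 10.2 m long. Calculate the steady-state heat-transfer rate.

Per-layer cylindrical resistances, series-summed:
R_cast iron pipe wall = ln(89.8/85)/(2π×51×10.2) = 1.681×10^-5 K/W
R_ceramic-fibre blanket = ln(119.8/89.8)/(2π×0.0918×10.2) = 0.04899 K/W
R_calcium silicate = ln(199.8/119.8)/(2π×0.0861×10.2) = 0.0927 K/W
R_total = 0.1417 K/W
Q = ΔT/R_total = 421/0.1417

Q ≈ 2970 W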